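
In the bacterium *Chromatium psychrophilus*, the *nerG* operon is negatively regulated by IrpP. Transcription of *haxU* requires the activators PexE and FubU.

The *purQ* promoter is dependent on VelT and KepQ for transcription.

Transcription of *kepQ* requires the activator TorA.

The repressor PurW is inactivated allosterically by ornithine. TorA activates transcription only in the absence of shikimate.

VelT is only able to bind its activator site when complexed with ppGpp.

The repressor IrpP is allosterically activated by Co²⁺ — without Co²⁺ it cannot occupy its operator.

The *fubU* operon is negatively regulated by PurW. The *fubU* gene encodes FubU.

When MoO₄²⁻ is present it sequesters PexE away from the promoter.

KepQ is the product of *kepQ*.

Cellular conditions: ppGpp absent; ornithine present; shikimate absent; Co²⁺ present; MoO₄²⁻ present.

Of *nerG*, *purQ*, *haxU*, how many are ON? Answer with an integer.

Co²⁺ is present, so IrpP is active.
With repressor IrpP bound, *nerG* is not transcribed.
→ *nerG* is OFF.
ppGpp is absent, so VelT is inactive.
Shikimate is absent, so TorA is active.
No repressor is bound and TorA is active, so *kepQ* is transcribed.
So KepQ is produced and active.
Required activator VelT is absent, so *purQ* is not transcribed.
→ *purQ* is OFF.
MoO₄²⁻ is present, so PexE is inactive.
Ornithine is present, so PurW is inactive.
With no repressor bound, *fubU* is transcribed.
So FubU is produced and active.
Required activator PexE is absent, so *haxU* is not transcribed.
→ *haxU* is OFF.
0 of the 3 genes are transcribed.

0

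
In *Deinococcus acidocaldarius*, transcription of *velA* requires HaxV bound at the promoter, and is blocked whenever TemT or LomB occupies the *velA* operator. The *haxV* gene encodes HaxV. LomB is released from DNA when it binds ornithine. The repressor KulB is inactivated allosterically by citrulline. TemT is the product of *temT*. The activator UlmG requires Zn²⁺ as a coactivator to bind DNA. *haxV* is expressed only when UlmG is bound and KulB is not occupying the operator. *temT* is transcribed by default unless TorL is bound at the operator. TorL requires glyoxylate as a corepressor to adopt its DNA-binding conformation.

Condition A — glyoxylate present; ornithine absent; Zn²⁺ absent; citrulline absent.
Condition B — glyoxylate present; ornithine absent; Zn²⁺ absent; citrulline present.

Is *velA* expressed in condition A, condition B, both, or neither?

neither

Condition A:
Glyoxylate is present, so TorL is active.
With repressor TorL bound, *temT* is not transcribed.
So TemT is not produced.
Ornithine is absent, so LomB is active.
Zn²⁺ is absent, so UlmG is inactive.
Citrulline is absent, so KulB is active.
With repressor KulB bound, *haxV* is not transcribed.
So HaxV is not produced.
With repressor LomB bound, *velA* is not transcribed.
→ *velA* is OFF in A.
Condition B:
Glyoxylate is present, so TorL is active.
With repressor TorL bound, *temT* is not transcribed.
So TemT is not produced.
Ornithine is absent, so LomB is active.
Zn²⁺ is absent, so UlmG is inactive.
Citrulline is present, so KulB is inactive.
Required activator UlmG is absent, so *haxV* is not transcribed.
So HaxV is not produced.
With repressor LomB bound, *velA* is not transcribed.
→ *velA* is OFF in B.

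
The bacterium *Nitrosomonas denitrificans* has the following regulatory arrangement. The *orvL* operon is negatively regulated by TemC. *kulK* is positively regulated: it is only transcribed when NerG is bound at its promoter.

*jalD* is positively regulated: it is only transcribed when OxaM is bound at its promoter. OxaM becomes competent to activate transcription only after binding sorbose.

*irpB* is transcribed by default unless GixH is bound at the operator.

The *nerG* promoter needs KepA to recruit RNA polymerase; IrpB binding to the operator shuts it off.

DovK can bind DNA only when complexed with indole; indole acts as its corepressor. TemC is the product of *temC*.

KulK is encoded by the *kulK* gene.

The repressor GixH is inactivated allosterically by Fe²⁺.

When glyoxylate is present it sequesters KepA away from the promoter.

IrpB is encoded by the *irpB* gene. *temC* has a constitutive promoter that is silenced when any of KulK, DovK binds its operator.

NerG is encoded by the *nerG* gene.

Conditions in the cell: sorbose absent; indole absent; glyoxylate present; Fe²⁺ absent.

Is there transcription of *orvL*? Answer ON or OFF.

OFF

Fe²⁺ is absent, so GixH is active.
With repressor GixH bound, *irpB* is not transcribed.
So IrpB is not produced.
Glyoxylate is present, so KepA is inactive.
Required activator KepA is absent, so *nerG* is not transcribed.
So NerG is not produced.
Required activator NerG is absent, so *kulK* is not transcribed.
So KulK is not produced.
Indole is absent, so DovK is inactive.
With no repressor bound, *temC* is transcribed.
So TemC is produced and active.
With repressor TemC bound, *orvL* is not transcribed.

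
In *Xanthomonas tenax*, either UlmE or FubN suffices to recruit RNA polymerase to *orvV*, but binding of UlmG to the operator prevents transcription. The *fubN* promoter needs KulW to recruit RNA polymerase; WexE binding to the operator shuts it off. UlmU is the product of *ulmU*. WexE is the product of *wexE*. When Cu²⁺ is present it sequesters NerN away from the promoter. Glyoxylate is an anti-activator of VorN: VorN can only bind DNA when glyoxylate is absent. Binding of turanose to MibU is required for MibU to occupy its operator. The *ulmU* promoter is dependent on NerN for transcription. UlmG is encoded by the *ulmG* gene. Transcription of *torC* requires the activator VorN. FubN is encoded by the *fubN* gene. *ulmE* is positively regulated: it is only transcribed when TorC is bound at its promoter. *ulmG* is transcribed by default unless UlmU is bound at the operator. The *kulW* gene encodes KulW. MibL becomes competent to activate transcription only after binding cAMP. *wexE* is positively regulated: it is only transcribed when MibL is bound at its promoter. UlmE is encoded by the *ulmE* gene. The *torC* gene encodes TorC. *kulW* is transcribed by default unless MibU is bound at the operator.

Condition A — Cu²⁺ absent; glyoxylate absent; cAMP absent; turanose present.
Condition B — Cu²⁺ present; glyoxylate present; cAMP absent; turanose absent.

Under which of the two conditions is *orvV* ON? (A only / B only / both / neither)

Condition A:
Cu²⁺ is absent, so NerN is active.
No repressor is bound and NerN is active, so *ulmU* is transcribed.
So UlmU is produced and active.
With repressor UlmU bound, *ulmG* is not transcribed.
So UlmG is not produced.
Glyoxylate is absent, so VorN is active.
No repressor is bound and VorN is active, so *torC* is transcribed.
So TorC is produced and active.
No repressor is bound and TorC is active, so *ulmE* is transcribed.
So UlmE is produced and active.
cAMP is absent, so MibL is inactive.
Required activator MibL is absent, so *wexE* is not transcribed.
So WexE is not produced.
Turanose is present, so MibU is active.
With repressor MibU bound, *kulW* is not transcribed.
So KulW is not produced.
Required activator KulW is absent, so *fubN* is not transcribed.
So FubN is not produced.
Activator UlmE is present, so *orvV* is transcribed.
→ *orvV* is ON in A.
Condition B:
Cu²⁺ is present, so NerN is inactive.
Required activator NerN is absent, so *ulmU* is not transcribed.
So UlmU is not produced.
With no repressor bound, *ulmG* is transcribed.
So UlmG is produced and active.
Glyoxylate is present, so VorN is inactive.
Required activator VorN is absent, so *torC* is not transcribed.
So TorC is not produced.
Required activator TorC is absent, so *ulmE* is not transcribed.
So UlmE is not produced.
cAMP is absent, so MibL is inactive.
Required activator MibL is absent, so *wexE* is not transcribed.
So WexE is not produced.
Turanose is absent, so MibU is inactive.
With no repressor bound, *kulW* is transcribed.
So KulW is produced and active.
No repressor is bound and KulW is active, so *fubN* is transcribed.
So FubN is produced and active.
With repressor UlmG bound, *orvV* is not transcribed.
→ *orvV* is OFF in B.

A only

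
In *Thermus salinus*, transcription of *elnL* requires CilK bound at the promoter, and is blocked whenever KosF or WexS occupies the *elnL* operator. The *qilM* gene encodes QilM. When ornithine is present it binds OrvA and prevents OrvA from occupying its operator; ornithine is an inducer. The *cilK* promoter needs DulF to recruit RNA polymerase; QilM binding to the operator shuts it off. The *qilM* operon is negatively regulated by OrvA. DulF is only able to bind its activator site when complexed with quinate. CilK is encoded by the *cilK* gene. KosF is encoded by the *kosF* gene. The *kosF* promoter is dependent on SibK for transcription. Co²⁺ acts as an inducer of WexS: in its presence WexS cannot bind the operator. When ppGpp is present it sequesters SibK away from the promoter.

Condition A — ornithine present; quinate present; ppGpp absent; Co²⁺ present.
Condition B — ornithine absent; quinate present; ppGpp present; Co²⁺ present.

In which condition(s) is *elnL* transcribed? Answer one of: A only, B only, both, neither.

B only

Condition A:
Ornithine is present, so OrvA is inactive.
With no repressor bound, *qilM* is transcribed.
So QilM is produced and active.
Quinate is present, so DulF is active.
With repressor QilM bound, *cilK* is not transcribed.
So CilK is not produced.
ppGpp is absent, so SibK is active.
No repressor is bound and SibK is active, so *kosF* is transcribed.
So KosF is produced and active.
Co²⁺ is present, so WexS is inactive.
With repressor KosF bound, *elnL* is not transcribed.
→ *elnL* is OFF in A.
Condition B:
Ornithine is absent, so OrvA is active.
With repressor OrvA bound, *qilM* is not transcribed.
So QilM is not produced.
Quinate is present, so DulF is active.
No repressor is bound and DulF is active, so *cilK* is transcribed.
So CilK is produced and active.
ppGpp is present, so SibK is inactive.
Required activator SibK is absent, so *kosF* is not transcribed.
So KosF is not produced.
Co²⁺ is present, so WexS is inactive.
No repressor is bound and CilK is active, so *elnL* is transcribed.
→ *elnL* is ON in B.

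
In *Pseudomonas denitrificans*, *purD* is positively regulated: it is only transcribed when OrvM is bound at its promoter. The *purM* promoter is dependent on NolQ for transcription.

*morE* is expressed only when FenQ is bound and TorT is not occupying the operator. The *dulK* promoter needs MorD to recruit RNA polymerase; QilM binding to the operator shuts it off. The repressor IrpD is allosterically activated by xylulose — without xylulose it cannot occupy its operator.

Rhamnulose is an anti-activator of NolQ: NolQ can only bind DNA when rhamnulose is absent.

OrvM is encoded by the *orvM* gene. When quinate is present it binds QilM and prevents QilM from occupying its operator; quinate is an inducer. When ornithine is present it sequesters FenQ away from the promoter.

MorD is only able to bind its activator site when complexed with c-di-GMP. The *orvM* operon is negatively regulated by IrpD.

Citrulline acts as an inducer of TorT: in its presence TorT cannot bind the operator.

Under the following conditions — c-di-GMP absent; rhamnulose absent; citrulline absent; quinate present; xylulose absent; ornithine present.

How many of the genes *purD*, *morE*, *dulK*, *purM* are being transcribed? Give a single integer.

Xylulose is absent, so IrpD is inactive.
With no repressor bound, *orvM* is transcribed.
So OrvM is produced and active.
No repressor is bound and OrvM is active, so *purD* is transcribed.
→ *purD* is ON.
Ornithine is present, so FenQ is inactive.
Citrulline is absent, so TorT is active.
With repressor TorT bound, *morE* is not transcribed.
→ *morE* is OFF.
c-di-GMP is absent, so MorD is inactive.
Quinate is present, so QilM is inactive.
Required activator MorD is absent, so *dulK* is not transcribed.
→ *dulK* is OFF.
Rhamnulose is absent, so NolQ is active.
No repressor is bound and NolQ is active, so *purM* is transcribed.
→ *purM* is ON.
2 of the 4 genes are transcribed.

2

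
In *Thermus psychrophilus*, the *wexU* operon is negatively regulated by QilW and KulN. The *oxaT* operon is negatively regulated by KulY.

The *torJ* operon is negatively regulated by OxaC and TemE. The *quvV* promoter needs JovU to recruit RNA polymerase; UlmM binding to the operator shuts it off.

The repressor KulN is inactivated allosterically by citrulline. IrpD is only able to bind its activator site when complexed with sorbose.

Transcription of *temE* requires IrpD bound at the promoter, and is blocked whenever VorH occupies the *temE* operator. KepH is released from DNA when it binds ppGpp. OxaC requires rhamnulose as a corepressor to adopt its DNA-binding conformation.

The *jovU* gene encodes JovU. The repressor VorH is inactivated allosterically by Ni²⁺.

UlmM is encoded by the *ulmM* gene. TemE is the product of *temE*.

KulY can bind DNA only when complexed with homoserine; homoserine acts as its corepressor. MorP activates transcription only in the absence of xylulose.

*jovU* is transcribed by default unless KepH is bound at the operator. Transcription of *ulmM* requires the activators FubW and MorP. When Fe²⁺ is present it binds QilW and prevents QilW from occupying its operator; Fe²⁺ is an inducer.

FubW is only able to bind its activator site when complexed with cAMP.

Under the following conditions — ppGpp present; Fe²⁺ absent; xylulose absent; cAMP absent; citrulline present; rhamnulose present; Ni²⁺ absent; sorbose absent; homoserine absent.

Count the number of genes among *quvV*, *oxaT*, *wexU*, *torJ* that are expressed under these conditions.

2

cAMP is absent, so FubW is inactive.
Xylulose is absent, so MorP is active.
Required activator FubW is absent, so *ulmM* is not transcribed.
So UlmM is not produced.
ppGpp is present, so KepH is inactive.
With no repressor bound, *jovU* is transcribed.
So JovU is produced and active.
No repressor is bound and JovU is active, so *quvV* is transcribed.
→ *quvV* is ON.
Homoserine is absent, so KulY is inactive.
With no repressor bound, *oxaT* is transcribed.
→ *oxaT* is ON.
Fe²⁺ is absent, so QilW is active.
Citrulline is present, so KulN is inactive.
With repressor QilW bound, *wexU* is not transcribed.
→ *wexU* is OFF.
Rhamnulose is present, so OxaC is active.
Sorbose is absent, so IrpD is inactive.
Ni²⁺ is absent, so VorH is active.
With repressor VorH bound, *temE* is not transcribed.
So TemE is not produced.
With repressor OxaC bound, *torJ* is not transcribed.
→ *torJ* is OFF.
2 of the 4 genes are transcribed.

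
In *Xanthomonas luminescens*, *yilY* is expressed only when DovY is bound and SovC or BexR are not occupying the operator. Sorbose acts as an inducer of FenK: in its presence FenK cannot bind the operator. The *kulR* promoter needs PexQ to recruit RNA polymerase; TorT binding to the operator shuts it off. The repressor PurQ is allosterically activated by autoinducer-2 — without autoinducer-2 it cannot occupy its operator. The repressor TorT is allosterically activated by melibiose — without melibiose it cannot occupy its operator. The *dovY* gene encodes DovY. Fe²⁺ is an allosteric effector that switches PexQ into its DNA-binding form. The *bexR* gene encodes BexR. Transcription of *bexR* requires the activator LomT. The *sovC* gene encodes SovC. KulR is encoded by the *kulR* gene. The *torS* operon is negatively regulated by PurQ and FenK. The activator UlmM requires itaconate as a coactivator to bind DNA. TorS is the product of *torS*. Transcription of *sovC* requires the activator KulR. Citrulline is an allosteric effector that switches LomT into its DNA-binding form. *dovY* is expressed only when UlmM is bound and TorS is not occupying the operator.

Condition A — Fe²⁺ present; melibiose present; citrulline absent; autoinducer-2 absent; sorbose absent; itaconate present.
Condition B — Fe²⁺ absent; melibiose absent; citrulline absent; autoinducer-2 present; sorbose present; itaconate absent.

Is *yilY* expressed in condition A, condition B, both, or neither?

A only

Condition A:
Fe²⁺ is present, so PexQ is active.
Melibiose is present, so TorT is active.
With repressor TorT bound, *kulR* is not transcribed.
So KulR is not produced.
Required activator KulR is absent, so *sovC* is not transcribed.
So SovC is not produced.
Citrulline is absent, so LomT is inactive.
Required activator LomT is absent, so *bexR* is not transcribed.
So BexR is not produced.
Autoinducer-2 is absent, so PurQ is inactive.
Sorbose is absent, so FenK is active.
With repressor FenK bound, *torS* is not transcribed.
So TorS is not produced.
Itaconate is present, so UlmM is active.
No repressor is bound and UlmM is active, so *dovY* is transcribed.
So DovY is produced and active.
No repressor is bound and DovY is active, so *yilY* is transcribed.
→ *yilY* is ON in A.
Condition B:
Fe²⁺ is absent, so PexQ is inactive.
Melibiose is absent, so TorT is inactive.
Required activator PexQ is absent, so *kulR* is not transcribed.
So KulR is not produced.
Required activator KulR is absent, so *sovC* is not transcribed.
So SovC is not produced.
Citrulline is absent, so LomT is inactive.
Required activator LomT is absent, so *bexR* is not transcribed.
So BexR is not produced.
Autoinducer-2 is present, so PurQ is active.
Sorbose is present, so FenK is inactive.
With repressor PurQ bound, *torS* is not transcribed.
So TorS is not produced.
Itaconate is absent, so UlmM is inactive.
Required activator UlmM is absent, so *dovY* is not transcribed.
So DovY is not produced.
Required activator DovY is absent, so *yilY* is not transcribed.
→ *yilY* is OFF in B.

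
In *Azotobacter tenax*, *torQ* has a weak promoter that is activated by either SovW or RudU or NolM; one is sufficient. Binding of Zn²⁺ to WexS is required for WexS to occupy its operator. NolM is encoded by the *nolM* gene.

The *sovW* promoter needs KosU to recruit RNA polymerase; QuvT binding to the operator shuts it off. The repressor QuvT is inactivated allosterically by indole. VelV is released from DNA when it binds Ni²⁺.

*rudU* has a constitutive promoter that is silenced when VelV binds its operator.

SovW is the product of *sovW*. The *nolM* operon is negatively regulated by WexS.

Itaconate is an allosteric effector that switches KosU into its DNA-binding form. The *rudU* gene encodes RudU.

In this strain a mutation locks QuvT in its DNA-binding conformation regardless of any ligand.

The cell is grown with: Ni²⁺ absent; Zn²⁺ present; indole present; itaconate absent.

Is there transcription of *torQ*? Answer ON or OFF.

QuvT is constitutively active in this strain.
Itaconate is absent, so KosU is inactive.
With repressor QuvT bound, *sovW* is not transcribed.
So SovW is not produced.
Ni²⁺ is absent, so VelV is active.
With repressor VelV bound, *rudU* is not transcribed.
So RudU is not produced.
Zn²⁺ is present, so WexS is active.
With repressor WexS bound, *nolM* is not transcribed.
So NolM is not produced.
No activator is available at the *torQ* promoter, so *torQ* is not transcribed.

OFF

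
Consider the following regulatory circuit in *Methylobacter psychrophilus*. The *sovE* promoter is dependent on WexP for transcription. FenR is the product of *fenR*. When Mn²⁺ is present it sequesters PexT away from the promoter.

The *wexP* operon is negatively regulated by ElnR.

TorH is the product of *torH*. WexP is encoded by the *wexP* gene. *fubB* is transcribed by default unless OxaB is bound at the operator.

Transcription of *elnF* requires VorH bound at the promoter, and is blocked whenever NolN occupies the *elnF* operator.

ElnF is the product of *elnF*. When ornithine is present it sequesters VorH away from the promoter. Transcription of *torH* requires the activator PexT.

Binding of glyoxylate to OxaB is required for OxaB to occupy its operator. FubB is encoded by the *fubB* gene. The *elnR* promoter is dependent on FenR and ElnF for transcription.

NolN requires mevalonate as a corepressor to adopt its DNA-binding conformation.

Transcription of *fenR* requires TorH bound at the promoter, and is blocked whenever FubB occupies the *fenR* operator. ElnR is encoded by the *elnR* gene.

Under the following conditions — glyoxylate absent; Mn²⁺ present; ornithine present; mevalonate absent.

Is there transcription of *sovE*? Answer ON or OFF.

ON

Glyoxylate is absent, so OxaB is inactive.
With no repressor bound, *fubB* is transcribed.
So FubB is produced and active.
Mn²⁺ is present, so PexT is inactive.
Required activator PexT is absent, so *torH* is not transcribed.
So TorH is not produced.
With repressor FubB bound, *fenR* is not transcribed.
So FenR is not produced.
Mevalonate is absent, so NolN is inactive.
Ornithine is present, so VorH is inactive.
Required activator VorH is absent, so *elnF* is not transcribed.
So ElnF is not produced.
Required activator FenR is absent, so *elnR* is not transcribed.
So ElnR is not produced.
With no repressor bound, *wexP* is transcribed.
So WexP is produced and active.
No repressor is bound and WexP is active, so *sovE* is transcribed.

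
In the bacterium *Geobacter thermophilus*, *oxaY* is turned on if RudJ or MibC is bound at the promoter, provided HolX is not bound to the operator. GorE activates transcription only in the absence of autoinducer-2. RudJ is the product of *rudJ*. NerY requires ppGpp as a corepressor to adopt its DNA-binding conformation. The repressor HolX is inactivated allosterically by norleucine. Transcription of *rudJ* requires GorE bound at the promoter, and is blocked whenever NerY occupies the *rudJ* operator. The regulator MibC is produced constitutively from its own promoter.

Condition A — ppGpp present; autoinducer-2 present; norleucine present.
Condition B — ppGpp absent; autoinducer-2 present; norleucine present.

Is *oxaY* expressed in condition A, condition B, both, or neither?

Condition A:
ppGpp is present, so NerY is active.
Autoinducer-2 is present, so GorE is inactive.
With repressor NerY bound, *rudJ* is not transcribed.
So RudJ is not produced.
Norleucine is present, so HolX is inactive.
MibC is produced constitutively and is active.
Activator MibC is present, so *oxaY* is transcribed.
→ *oxaY* is ON in A.
Condition B:
ppGpp is absent, so NerY is inactive.
Autoinducer-2 is present, so GorE is inactive.
Required activator GorE is absent, so *rudJ* is not transcribed.
So RudJ is not produced.
Norleucine is present, so HolX is inactive.
MibC is produced constitutively and is active.
Activator MibC is present, so *oxaY* is transcribed.
→ *oxaY* is ON in B.

both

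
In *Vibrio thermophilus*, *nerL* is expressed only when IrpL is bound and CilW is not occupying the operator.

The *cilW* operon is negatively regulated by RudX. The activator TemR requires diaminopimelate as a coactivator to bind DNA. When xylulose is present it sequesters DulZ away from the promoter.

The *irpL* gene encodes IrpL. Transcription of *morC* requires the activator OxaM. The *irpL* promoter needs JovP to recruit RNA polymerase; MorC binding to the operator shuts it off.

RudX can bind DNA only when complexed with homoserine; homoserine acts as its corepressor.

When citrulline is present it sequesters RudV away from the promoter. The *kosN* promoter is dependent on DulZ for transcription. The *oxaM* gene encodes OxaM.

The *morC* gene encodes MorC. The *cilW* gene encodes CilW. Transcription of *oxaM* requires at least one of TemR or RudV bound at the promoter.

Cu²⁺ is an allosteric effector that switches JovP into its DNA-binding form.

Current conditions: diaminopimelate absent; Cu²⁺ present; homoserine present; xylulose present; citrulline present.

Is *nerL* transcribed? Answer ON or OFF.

ON

Cu²⁺ is present, so JovP is active.
Diaminopimelate is absent, so TemR is inactive.
Citrulline is present, so RudV is inactive.
No activator is available at the *oxaM* promoter, so *oxaM* is not transcribed.
So OxaM is not produced.
Required activator OxaM is absent, so *morC* is not transcribed.
So MorC is not produced.
No repressor is bound and JovP is active, so *irpL* is transcribed.
So IrpL is produced and active.
Homoserine is present, so RudX is active.
With repressor RudX bound, *cilW* is not transcribed.
So CilW is not produced.
No repressor is bound and IrpL is active, so *nerL* is transcribed.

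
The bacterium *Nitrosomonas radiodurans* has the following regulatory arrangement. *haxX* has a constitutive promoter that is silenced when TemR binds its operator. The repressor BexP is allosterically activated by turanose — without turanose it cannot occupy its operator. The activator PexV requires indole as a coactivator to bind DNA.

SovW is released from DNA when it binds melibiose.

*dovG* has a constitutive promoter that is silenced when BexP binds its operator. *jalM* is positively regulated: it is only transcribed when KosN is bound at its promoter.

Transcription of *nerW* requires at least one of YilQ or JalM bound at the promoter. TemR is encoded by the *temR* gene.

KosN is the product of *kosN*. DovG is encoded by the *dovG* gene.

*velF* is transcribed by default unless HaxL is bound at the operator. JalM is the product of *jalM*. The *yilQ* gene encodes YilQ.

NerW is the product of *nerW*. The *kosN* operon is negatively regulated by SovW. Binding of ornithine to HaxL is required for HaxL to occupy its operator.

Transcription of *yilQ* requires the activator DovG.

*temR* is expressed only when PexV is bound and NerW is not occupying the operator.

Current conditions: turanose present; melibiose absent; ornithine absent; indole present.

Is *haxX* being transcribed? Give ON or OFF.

OFF

Turanose is present, so BexP is active.
With repressor BexP bound, *dovG* is not transcribed.
So DovG is not produced.
Required activator DovG is absent, so *yilQ* is not transcribed.
So YilQ is not produced.
Melibiose is absent, so SovW is active.
With repressor SovW bound, *kosN* is not transcribed.
So KosN is not produced.
Required activator KosN is absent, so *jalM* is not transcribed.
So JalM is not produced.
No activator is available at the *nerW* promoter, so *nerW* is not transcribed.
So NerW is not produced.
Indole is present, so PexV is active.
No repressor is bound and PexV is active, so *temR* is transcribed.
So TemR is produced and active.
With repressor TemR bound, *haxX* is not transcribed.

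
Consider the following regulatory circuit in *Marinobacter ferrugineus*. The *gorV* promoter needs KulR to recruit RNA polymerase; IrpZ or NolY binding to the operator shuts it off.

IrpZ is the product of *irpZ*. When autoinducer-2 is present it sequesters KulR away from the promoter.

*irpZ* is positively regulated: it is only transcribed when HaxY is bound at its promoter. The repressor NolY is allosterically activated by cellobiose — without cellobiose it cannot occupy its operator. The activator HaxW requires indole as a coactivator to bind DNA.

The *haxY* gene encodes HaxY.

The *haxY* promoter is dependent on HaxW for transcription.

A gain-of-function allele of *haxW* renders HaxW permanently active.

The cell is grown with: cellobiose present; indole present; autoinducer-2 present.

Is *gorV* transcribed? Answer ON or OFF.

HaxW is constitutively active in this strain.
No repressor is bound and HaxW is active, so *haxY* is transcribed.
So HaxY is produced and active.
No repressor is bound and HaxY is active, so *irpZ* is transcribed.
So IrpZ is produced and active.
Cellobiose is present, so NolY is active.
Autoinducer-2 is present, so KulR is inactive.
With repressor IrpZ bound, *gorV* is not transcribed.

OFF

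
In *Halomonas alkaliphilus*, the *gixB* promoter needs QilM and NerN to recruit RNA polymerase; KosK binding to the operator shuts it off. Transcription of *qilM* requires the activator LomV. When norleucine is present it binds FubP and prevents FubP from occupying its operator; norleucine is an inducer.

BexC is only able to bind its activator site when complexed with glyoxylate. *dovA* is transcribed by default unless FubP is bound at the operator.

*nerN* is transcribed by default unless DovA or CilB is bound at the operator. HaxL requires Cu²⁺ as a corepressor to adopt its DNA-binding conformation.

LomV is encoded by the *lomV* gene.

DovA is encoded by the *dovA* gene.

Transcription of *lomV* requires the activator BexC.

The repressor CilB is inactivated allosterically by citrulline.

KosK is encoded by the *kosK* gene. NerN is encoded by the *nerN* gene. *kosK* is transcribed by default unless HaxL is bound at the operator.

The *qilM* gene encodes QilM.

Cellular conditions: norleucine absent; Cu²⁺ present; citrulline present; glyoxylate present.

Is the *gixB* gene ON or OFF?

Glyoxylate is present, so BexC is active.
No repressor is bound and BexC is active, so *lomV* is transcribed.
So LomV is produced and active.
No repressor is bound and LomV is active, so *qilM* is transcribed.
So QilM is produced and active.
Norleucine is absent, so FubP is active.
With repressor FubP bound, *dovA* is not transcribed.
So DovA is not produced.
Citrulline is present, so CilB is inactive.
With no repressor bound, *nerN* is transcribed.
So NerN is produced and active.
Cu²⁺ is present, so HaxL is active.
With repressor HaxL bound, *kosK* is not transcribed.
So KosK is not produced.
No repressor is bound and QilM and NerN are active, so *gixB* is transcribed.

ON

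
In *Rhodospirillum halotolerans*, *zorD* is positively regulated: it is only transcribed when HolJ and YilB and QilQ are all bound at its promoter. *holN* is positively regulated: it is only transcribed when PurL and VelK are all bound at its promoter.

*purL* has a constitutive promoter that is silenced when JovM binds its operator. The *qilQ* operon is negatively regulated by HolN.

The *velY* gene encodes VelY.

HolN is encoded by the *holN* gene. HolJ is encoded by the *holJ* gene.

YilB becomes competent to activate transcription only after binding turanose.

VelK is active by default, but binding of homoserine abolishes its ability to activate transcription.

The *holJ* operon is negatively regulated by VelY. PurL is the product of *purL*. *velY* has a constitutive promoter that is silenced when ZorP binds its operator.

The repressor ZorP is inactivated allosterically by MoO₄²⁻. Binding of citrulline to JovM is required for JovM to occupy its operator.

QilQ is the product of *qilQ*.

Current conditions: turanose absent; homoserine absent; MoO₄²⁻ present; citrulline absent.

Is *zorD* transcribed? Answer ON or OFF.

MoO₄²⁻ is present, so ZorP is inactive.
With no repressor bound, *velY* is transcribed.
So VelY is produced and active.
With repressor VelY bound, *holJ* is not transcribed.
So HolJ is not produced.
Turanose is absent, so YilB is inactive.
Citrulline is absent, so JovM is inactive.
With no repressor bound, *purL* is transcribed.
So PurL is produced and active.
Homoserine is absent, so VelK is active.
No repressor is bound and PurL and VelK are active, so *holN* is transcribed.
So HolN is produced and active.
With repressor HolN bound, *qilQ* is not transcribed.
So QilQ is not produced.
Required activator HolJ is absent, so *zorD* is not transcribed.

OFF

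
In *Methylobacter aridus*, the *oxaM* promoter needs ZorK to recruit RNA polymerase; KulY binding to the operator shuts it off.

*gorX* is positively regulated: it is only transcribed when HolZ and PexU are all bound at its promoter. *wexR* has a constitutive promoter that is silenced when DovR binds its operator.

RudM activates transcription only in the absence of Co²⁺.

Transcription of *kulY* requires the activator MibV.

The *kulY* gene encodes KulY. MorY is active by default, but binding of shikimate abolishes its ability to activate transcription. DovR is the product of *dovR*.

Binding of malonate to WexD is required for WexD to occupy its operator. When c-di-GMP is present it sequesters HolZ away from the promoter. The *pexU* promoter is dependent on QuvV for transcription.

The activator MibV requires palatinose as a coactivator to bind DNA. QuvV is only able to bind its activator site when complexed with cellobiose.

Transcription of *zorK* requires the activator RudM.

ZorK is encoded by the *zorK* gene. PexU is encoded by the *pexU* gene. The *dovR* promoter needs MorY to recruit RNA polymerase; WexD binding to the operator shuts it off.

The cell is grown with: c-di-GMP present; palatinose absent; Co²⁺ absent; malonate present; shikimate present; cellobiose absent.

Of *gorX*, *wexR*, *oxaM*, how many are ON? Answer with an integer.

2

c-di-GMP is present, so HolZ is inactive.
Cellobiose is absent, so QuvV is inactive.
Required activator QuvV is absent, so *pexU* is not transcribed.
So PexU is not produced.
Required activator HolZ is absent, so *gorX* is not transcribed.
→ *gorX* is OFF.
Malonate is present, so WexD is active.
Shikimate is present, so MorY is inactive.
With repressor WexD bound, *dovR* is not transcribed.
So DovR is not produced.
With no repressor bound, *wexR* is transcribed.
→ *wexR* is ON.
Co²⁺ is absent, so RudM is active.
No repressor is bound and RudM is active, so *zorK* is transcribed.
So ZorK is produced and active.
Palatinose is absent, so MibV is inactive.
Required activator MibV is absent, so *kulY* is not transcribed.
So KulY is not produced.
No repressor is bound and ZorK is active, so *oxaM* is transcribed.
→ *oxaM* is ON.
2 of the 3 genes are transcribed.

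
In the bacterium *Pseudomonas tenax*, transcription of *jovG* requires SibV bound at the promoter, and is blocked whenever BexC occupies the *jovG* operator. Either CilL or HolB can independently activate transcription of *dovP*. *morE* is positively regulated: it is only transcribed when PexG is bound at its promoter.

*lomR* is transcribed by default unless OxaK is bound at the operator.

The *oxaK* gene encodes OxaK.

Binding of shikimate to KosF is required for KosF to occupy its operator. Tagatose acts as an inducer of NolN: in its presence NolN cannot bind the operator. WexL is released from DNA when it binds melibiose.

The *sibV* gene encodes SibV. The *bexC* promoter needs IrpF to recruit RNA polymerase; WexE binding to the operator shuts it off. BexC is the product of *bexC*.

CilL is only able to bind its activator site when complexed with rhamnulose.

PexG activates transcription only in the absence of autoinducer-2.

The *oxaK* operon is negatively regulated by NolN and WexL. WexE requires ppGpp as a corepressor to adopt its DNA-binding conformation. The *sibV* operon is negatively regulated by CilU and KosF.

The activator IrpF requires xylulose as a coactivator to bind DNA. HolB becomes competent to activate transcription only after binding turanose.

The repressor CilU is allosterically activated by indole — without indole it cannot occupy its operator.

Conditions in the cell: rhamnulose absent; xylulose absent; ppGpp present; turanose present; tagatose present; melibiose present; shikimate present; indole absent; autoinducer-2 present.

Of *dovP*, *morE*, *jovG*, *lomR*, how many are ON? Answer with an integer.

Rhamnulose is absent, so CilL is inactive.
Turanose is present, so HolB is active.
Activator HolB is present, so *dovP* is transcribed.
→ *dovP* is ON.
Autoinducer-2 is present, so PexG is inactive.
Required activator PexG is absent, so *morE* is not transcribed.
→ *morE* is OFF.
Indole is absent, so CilU is inactive.
Shikimate is present, so KosF is active.
With repressor KosF bound, *sibV* is not transcribed.
So SibV is not produced.
ppGpp is present, so WexE is active.
Xylulose is absent, so IrpF is inactive.
With repressor WexE bound, *bexC* is not transcribed.
So BexC is not produced.
Required activator SibV is absent, so *jovG* is not transcribed.
→ *jovG* is OFF.
Tagatose is present, so NolN is inactive.
Melibiose is present, so WexL is inactive.
With no repressor bound, *oxaK* is transcribed.
So OxaK is produced and active.
With repressor OxaK bound, *lomR* is not transcribed.
→ *lomR* is OFF.
1 of the 4 genes is transcribed.

1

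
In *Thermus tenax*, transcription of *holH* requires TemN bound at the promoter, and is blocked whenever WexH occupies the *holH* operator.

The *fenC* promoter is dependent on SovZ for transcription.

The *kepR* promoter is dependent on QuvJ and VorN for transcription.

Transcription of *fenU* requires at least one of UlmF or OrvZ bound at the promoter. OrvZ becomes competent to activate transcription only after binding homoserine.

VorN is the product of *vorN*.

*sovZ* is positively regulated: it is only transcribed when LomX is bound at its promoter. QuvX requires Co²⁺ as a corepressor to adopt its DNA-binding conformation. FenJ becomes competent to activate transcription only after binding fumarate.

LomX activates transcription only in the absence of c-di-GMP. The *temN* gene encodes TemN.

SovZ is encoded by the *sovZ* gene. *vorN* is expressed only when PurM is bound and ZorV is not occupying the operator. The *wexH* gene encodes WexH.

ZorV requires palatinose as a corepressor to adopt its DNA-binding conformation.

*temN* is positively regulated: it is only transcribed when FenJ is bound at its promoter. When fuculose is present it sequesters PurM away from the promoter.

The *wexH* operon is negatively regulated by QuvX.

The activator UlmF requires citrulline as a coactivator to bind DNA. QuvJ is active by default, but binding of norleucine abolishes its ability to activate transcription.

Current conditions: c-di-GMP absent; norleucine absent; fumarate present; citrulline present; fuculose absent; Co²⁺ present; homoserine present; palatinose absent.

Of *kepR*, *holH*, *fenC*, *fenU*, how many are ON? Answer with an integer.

Norleucine is absent, so QuvJ is active.
Palatinose is absent, so ZorV is inactive.
Fuculose is absent, so PurM is active.
No repressor is bound and PurM is active, so *vorN* is transcribed.
So VorN is produced and active.
No repressor is bound and QuvJ and VorN are active, so *kepR* is transcribed.
→ *kepR* is ON.
Co²⁺ is present, so QuvX is active.
With repressor QuvX bound, *wexH* is not transcribed.
So WexH is not produced.
Fumarate is present, so FenJ is active.
No repressor is bound and FenJ is active, so *temN* is transcribed.
So TemN is produced and active.
No repressor is bound and TemN is active, so *holH* is transcribed.
→ *holH* is ON.
c-di-GMP is absent, so LomX is active.
No repressor is bound and LomX is active, so *sovZ* is transcribed.
So SovZ is produced and active.
No repressor is bound and SovZ is active, so *fenC* is transcribed.
→ *fenC* is ON.
Citrulline is present, so UlmF is active.
Homoserine is present, so OrvZ is active.
Activator UlmF is present, so *fenU* is transcribed.
→ *fenU* is ON.
4 of the 4 genes are transcribed.

4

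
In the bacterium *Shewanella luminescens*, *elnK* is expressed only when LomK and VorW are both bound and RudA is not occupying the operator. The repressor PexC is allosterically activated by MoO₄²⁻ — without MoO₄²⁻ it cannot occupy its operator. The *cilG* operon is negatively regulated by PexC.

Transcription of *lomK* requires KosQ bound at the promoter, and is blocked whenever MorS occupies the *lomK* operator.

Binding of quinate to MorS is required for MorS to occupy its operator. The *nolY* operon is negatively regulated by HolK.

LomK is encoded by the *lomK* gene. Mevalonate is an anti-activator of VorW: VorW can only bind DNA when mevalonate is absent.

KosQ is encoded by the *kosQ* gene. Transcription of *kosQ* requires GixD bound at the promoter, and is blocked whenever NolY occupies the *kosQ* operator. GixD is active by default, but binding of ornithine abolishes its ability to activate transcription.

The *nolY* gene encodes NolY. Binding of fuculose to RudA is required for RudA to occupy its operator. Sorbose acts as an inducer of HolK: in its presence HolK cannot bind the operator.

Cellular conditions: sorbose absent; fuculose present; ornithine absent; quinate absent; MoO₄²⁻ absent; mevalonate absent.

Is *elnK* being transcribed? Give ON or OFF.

Sorbose is absent, so HolK is active.
With repressor HolK bound, *nolY* is not transcribed.
So NolY is not produced.
Ornithine is absent, so GixD is active.
No repressor is bound and GixD is active, so *kosQ* is transcribed.
So KosQ is produced and active.
Quinate is absent, so MorS is inactive.
No repressor is bound and KosQ is active, so *lomK* is transcribed.
So LomK is produced and active.
Fuculose is present, so RudA is active.
Mevalonate is absent, so VorW is active.
With repressor RudA bound, *elnK* is not transcribed.

OFF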